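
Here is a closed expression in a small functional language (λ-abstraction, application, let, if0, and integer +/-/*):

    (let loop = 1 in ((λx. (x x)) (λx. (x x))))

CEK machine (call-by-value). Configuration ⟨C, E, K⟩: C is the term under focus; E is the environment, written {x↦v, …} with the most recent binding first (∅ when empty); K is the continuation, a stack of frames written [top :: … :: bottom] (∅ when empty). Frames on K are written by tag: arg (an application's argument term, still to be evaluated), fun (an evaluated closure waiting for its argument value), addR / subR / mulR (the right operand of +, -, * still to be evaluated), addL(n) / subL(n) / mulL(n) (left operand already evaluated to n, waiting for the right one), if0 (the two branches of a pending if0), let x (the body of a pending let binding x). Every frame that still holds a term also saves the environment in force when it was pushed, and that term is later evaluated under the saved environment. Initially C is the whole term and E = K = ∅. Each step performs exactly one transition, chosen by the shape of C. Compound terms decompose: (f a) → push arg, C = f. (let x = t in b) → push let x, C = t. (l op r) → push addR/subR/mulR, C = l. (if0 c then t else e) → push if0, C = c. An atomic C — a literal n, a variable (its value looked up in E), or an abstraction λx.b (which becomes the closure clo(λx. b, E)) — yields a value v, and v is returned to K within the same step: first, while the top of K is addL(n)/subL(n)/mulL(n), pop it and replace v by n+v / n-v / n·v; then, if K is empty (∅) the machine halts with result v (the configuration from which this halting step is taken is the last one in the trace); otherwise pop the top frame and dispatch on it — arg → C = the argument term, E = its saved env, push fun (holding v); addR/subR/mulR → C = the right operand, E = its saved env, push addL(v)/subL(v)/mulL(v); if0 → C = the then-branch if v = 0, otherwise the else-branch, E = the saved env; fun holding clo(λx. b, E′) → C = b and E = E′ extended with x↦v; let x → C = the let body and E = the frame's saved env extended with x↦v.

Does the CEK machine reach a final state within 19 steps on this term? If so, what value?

Answer: DIVERGES (no final state within 19 steps)

Execution trace:
step 0: <C=(let loop = 1 in ((λx. (x x)) (λx. (x x)))), E=∅, K=∅>
step 1: <C=1, E=∅, K=[let loop]>
step 2: <C=((λx. (x x)) (λx. (x x))), E={loop↦1}, K=∅>
step 3: <C=(λx. (x x)), E={loop↦1}, K=[arg]>
step 4: <C=(λx. (x x)), E={loop↦1}, K=[fun]>
step 5: <C=(x x), E={x↦clo(λx. (x x), {loop↦1}), loop↦1}, K=∅>
step 6: <C=x, E={x↦clo(λx. (x x), {loop↦1}), loop↦1}, K=[arg]>
step 7: <C=x, E={x↦clo(λx. (x x), {loop↦1}), loop↦1}, K=[fun]>
… configuration repeats with period 3 (steps 5–7 recur indefinitely) …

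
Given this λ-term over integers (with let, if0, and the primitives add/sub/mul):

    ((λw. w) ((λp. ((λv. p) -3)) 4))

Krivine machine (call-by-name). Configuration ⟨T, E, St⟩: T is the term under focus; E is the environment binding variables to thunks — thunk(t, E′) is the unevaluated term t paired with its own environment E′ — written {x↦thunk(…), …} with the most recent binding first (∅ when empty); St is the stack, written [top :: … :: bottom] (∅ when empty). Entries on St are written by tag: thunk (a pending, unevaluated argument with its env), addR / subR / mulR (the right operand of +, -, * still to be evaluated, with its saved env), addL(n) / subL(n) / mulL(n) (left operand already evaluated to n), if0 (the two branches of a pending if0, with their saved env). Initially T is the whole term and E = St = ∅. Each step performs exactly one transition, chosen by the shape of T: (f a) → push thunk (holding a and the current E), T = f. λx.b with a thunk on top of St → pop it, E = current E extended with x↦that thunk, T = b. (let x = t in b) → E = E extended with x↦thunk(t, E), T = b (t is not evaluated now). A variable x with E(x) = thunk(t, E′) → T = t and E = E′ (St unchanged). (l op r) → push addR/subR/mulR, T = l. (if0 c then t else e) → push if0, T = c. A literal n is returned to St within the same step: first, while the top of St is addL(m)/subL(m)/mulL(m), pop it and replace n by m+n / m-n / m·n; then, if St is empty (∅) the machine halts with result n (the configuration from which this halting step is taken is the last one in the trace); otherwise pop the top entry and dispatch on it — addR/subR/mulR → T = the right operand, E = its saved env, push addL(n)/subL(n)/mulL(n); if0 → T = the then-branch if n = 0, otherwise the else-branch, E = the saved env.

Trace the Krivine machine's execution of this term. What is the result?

[0] ⟨T=((λw. w) ((λp. ((λv. p) -3)) 4)); E=∅; St=∅⟩
[1] ⟨T=(λw. w); E=∅; St=[thunk]⟩
[2] ⟨T=w; E={w↦thunk(((λp. ((λv. p) -3)) 4), ∅)}; St=∅⟩
[3] ⟨T=((λp. ((λv. p) -3)) 4); E=∅; St=∅⟩
[4] ⟨T=(λp. ((λv. p) -3)); E=∅; St=[thunk]⟩
[5] ⟨T=((λv. p) -3); E={p↦thunk(4, ∅)}; St=∅⟩
[6] ⟨T=(λv. p); E={p↦thunk(4, ∅)}; St=[thunk]⟩
[7] ⟨T=p; E={v↦thunk(-3, {p↦thunk(4, ∅)}), p↦thunk(4, ∅)}; St=∅⟩
[8] ⟨T=4; E=∅; St=∅⟩
→ final value 4

Answer: 4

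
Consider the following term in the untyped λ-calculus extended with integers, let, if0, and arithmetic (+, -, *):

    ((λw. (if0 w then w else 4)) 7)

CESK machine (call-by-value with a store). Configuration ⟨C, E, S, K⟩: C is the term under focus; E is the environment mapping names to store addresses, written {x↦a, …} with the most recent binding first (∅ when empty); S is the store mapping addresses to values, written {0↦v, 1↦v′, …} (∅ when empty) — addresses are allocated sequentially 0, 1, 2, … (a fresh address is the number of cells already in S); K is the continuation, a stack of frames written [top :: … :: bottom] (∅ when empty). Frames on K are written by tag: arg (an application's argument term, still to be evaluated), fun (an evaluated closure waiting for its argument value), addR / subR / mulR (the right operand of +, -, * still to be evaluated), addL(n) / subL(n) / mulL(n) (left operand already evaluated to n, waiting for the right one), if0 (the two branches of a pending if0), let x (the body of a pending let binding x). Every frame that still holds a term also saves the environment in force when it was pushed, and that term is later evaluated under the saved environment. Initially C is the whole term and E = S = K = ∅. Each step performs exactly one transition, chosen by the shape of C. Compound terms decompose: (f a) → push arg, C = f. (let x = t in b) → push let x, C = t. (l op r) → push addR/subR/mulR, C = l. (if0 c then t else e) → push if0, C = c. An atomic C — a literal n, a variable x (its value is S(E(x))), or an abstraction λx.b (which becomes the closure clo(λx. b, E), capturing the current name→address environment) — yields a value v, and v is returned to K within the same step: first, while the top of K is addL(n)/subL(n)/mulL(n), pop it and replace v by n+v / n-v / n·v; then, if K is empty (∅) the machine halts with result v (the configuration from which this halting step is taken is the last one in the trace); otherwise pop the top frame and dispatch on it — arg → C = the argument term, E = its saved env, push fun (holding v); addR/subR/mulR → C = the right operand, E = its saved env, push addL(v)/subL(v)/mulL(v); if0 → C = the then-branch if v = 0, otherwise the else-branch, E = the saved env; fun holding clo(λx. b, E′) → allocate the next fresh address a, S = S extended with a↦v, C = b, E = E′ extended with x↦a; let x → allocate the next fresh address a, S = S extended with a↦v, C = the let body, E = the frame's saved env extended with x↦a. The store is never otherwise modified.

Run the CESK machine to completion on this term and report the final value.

Answer: 4

Execution trace:
0. <C=((λw. (if0 w then w else 4)) 7), E=∅, S=∅, K=∅>
1. <C=(λw. (if0 w then w else 4)), E=∅, S=∅, K=[arg]>
2. <C=7, E=∅, S=∅, K=[fun]>
3. <C=(if0 w then w else 4), E={w↦0}, S={0↦7}, K=∅>
4. <C=w, E={w↦0}, S={0↦7}, K=[if0]>
5. <C=4, E={w↦0}, S={0↦7}, K=∅>
→ final value 4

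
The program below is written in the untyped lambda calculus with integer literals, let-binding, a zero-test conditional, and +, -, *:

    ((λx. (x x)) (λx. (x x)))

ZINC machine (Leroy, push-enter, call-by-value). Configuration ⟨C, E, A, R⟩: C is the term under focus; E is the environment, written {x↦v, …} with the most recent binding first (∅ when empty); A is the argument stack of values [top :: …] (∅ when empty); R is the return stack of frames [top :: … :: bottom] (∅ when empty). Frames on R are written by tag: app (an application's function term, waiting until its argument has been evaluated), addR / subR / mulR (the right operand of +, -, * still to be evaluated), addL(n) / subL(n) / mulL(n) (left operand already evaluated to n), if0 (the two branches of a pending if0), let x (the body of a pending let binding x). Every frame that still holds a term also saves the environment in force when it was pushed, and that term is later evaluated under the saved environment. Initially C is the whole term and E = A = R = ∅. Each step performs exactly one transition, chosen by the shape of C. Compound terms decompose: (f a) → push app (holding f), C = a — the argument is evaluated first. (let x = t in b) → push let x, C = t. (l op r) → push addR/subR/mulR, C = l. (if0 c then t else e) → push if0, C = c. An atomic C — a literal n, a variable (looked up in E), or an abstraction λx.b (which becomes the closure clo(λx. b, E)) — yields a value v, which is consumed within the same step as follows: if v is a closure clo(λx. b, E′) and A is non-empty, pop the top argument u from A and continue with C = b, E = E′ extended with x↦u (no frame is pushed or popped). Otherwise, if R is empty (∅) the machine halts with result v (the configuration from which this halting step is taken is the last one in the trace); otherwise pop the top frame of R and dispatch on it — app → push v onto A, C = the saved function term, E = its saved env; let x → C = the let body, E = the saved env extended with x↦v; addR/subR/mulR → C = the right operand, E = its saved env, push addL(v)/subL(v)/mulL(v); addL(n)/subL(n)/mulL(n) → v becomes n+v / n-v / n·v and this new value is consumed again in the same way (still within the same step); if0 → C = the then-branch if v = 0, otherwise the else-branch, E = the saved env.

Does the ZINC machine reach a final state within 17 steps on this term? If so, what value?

t=0: <C=((λx. (x x)) (λx. (x x))), E=∅, A=∅, R=∅>
t=1: <C=(λx. (x x)), E=∅, A=∅, R=[app]>
t=2: <C=(λx. (x x)), E=∅, A=[clo(λx. (x x), ∅)], R=∅>
t=3: <C=(x x), E={x↦clo(λx. (x x), ∅)}, A=∅, R=∅>
t=4: <C=x, E={x↦clo(λx. (x x), ∅)}, A=∅, R=[app]>
t=5: <C=x, E={x↦clo(λx. (x x), ∅)}, A=[clo(λx. (x x), ∅)], R=∅>
… configuration repeats with period 3 (steps 3–5 recur indefinitely) …

Answer: DIVERGES (no final state within 17 steps)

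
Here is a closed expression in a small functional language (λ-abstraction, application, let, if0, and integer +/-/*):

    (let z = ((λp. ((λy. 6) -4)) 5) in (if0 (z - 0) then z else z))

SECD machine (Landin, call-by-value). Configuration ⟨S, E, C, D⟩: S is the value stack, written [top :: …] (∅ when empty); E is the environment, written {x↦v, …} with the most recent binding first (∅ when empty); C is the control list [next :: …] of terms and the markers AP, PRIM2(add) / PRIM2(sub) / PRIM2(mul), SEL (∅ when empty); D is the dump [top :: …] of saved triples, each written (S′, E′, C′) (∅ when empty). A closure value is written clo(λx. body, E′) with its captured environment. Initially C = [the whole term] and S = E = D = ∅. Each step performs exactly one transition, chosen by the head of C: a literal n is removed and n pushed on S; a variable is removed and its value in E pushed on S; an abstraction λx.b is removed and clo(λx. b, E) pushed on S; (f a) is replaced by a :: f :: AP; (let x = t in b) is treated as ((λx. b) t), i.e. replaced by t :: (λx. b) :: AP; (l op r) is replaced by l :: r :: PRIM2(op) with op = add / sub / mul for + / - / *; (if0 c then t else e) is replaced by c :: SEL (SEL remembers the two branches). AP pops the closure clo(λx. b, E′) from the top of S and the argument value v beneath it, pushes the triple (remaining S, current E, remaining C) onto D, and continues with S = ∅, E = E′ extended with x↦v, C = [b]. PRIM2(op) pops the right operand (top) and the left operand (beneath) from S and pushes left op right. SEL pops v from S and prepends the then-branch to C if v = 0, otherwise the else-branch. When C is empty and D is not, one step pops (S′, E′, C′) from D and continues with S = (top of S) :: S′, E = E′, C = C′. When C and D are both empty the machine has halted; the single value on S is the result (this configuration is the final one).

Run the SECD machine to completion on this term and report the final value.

0. [S=∅ | E=∅ | C=[(let z = ((λp. ((λy. 6) -4)) 5) in (if0 (z - 0) then z else z))] | D=∅]
1. [S=∅ | E=∅ | C=[((λp. ((λy. 6) -4)) 5) :: (λz. (if0 (z - 0) then z else z)) :: AP] | D=∅]
2. [S=∅ | E=∅ | C=[5 :: (λp. ((λy. 6) -4)) :: AP :: (λz. (if0 (z - 0) then z else z)) :: AP] | D=∅]
3. [S=[5] | E=∅ | C=[(λp. ((λy. 6) -4)) :: AP :: (λz. (if0 (z - 0) then z else z)) :: AP] | D=∅]
4. [S=[clo(λp. ((λy. 6) -4), ∅) :: 5] | E=∅ | C=[AP :: (λz. (if0 (z - 0) then z else z)) :: AP] | D=∅]
5. [S=∅ | E={p↦5} | C=[((λy. 6) -4)] | D=[(∅, ∅, [(λz. (if0 (z - 0) then z else z)) :: AP])]]
6. [S=∅ | E={p↦5} | C=[-4 :: (λy. 6) :: AP] | D=[(∅, ∅, [(λz. (if0 (z - 0) then z else z)) :: AP])]]
7. [S=[-4] | E={p↦5} | C=[(λy. 6) :: AP] | D=[(∅, ∅, [(λz. (if0 (z - 0) then z else z)) :: AP])]]
8. [S=[clo(λy. 6, {p↦5}) :: -4] | E={p↦5} | C=[AP] | D=[(∅, ∅, [(λz. (if0 (z - 0) then z else z)) :: AP])]]
9. [S=∅ | E={y↦-4, p↦5} | C=[6] | D=[(∅, {p↦5}, ∅) :: (∅, ∅, [(λz. (if0 (z - 0) then z else z)) :: AP])]]
10. [S=[6] | E={y↦-4, p↦5} | C=∅ | D=[(∅, {p↦5}, ∅) :: (∅, ∅, [(λz. (if0 (z - 0) then z else z)) :: AP])]]
11. [S=[6] | E={p↦5} | C=∅ | D=[(∅, ∅, [(λz. (if0 (z - 0) then z else z)) :: AP])]]
12. [S=[6] | E=∅ | C=[(λz. (if0 (z - 0) then z else z)) :: AP] | D=∅]
13. [S=[clo(λz. (if0 (z - 0) then z else z), ∅) :: 6] | E=∅ | C=[AP] | D=∅]
14. [S=∅ | E={z↦6} | C=[(if0 (z - 0) then z else z)] | D=[(∅, ∅, ∅)]]
15. [S=∅ | E={z↦6} | C=[(z - 0) :: SEL] | D=[(∅, ∅, ∅)]]
16. [S=∅ | E={z↦6} | C=[z :: 0 :: PRIM2(sub) :: SEL] | D=[(∅, ∅, ∅)]]
17. [S=[6] | E={z↦6} | C=[0 :: PRIM2(sub) :: SEL] | D=[(∅, ∅, ∅)]]
18. [S=[0 :: 6] | E={z↦6} | C=[PRIM2(sub) :: SEL] | D=[(∅, ∅, ∅)]]
19. [S=[6] | E={z↦6} | C=[SEL] | D=[(∅, ∅, ∅)]]
20. [S=∅ | E={z↦6} | C=[z] | D=[(∅, ∅, ∅)]]
21. [S=[6] | E={z↦6} | C=∅ | D=[(∅, ∅, ∅)]]
22. [S=[6] | E=∅ | C=∅ | D=∅]
→ final value 6

Answer: 6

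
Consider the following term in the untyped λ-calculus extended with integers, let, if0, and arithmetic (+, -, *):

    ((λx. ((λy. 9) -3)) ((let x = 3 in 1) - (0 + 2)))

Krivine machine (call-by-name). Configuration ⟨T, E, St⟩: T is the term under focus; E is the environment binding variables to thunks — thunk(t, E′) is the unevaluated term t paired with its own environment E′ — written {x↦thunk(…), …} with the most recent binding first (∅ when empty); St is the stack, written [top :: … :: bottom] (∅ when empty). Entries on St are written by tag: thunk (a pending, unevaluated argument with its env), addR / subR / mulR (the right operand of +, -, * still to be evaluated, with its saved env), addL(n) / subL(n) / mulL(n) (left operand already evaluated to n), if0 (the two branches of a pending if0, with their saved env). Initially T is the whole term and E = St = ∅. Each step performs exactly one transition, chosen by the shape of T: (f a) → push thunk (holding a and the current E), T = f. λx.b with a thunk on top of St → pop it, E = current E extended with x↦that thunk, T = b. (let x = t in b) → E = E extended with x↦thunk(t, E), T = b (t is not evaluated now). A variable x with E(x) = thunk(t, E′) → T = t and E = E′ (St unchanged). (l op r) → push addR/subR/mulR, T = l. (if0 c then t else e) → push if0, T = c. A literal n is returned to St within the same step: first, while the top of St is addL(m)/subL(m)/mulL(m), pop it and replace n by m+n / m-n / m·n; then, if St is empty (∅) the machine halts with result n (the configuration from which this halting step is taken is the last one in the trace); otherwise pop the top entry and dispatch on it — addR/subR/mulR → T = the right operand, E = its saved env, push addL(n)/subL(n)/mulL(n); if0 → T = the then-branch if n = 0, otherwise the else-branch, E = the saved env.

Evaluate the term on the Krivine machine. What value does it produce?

[0] ⟨T=((λx. ((λy. 9) -3)) ((let x = 3 in 1) - (0 + 2))); E=∅; St=∅⟩
[1] ⟨T=(λx. ((λy. 9) -3)); E=∅; St=[thunk]⟩
[2] ⟨T=((λy. 9) -3); E={x↦thunk(((let x = 3 in 1) - (0 + 2)), ∅)}; St=∅⟩
[3] ⟨T=(λy. 9); E={x↦thunk(((let x = 3 in 1) - (0 + 2)), ∅)}; St=[thunk]⟩
[4] ⟨T=9; E={y↦thunk(-3, {x↦thunk(((let x = 3 in 1) - (0 + 2)), ∅)}), x↦thunk(((let x = 3 in 1) - (0 + 2)), ∅)}; St=∅⟩
→ final value 9

Answer: 9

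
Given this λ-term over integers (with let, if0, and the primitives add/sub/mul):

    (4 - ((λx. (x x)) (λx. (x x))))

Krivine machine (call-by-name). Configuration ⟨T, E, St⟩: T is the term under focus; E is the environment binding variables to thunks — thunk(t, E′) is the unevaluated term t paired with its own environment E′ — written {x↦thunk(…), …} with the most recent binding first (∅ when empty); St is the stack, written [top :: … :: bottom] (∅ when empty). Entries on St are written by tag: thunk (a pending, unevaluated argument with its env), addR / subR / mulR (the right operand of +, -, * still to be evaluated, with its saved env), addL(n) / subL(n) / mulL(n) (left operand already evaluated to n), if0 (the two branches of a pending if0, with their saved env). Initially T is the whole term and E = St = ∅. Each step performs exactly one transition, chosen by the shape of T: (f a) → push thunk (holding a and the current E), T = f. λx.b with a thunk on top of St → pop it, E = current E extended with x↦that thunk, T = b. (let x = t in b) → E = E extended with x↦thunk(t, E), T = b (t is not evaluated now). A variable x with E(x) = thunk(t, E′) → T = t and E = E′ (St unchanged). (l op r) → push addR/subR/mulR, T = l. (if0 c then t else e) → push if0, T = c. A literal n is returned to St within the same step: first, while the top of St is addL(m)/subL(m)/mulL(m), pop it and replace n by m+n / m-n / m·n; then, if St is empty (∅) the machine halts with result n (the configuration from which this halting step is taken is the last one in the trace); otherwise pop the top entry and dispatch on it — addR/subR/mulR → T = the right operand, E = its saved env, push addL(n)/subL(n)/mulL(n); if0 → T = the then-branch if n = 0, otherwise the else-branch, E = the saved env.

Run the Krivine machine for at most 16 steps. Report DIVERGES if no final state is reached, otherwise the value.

Answer: DIVERGES (no final state within 16 steps)

Machine steps:
step 0: [T=(4 - ((λx. (x x)) (λx. (x x)))) | E=∅ | St=∅]
step 1: [T=4 | E=∅ | St=[subR]]
step 2: [T=((λx. (x x)) (λx. (x x))) | E=∅ | St=[subL(4)]]
step 3: [T=(λx. (x x)) | E=∅ | St=[thunk :: subL(4)]]
step 4: [T=(x x) | E={x↦thunk((λx. (x x)), ∅)} | St=[subL(4)]]
step 5: [T=x | E={x↦thunk((λx. (x x)), ∅)} | St=[thunk :: subL(4)]]
step 6: [T=(λx. (x x)) | E=∅ | St=[thunk :: subL(4)]]
step 7: [T=(x x) | E={x↦thunk(x, {x↦thunk((λx. (x x)), ∅)})} | St=[subL(4)]]
step 8: [T=x | E={x↦thunk(x, {x↦thunk((λx. (x x)), ∅)})} | St=[thunk :: subL(4)]]
step 9: [T=x | E={x↦thunk((λx. (x x)), ∅)} | St=[thunk :: subL(4)]]
step 10: [T=(λx. (x x)) | E=∅ | St=[thunk :: subL(4)]]
step 11: [T=(x x) | E={x↦thunk(x, {x↦thunk(x, {x↦thunk((λx. (x x)), ∅)})})} | St=[subL(4)]]
step 12: [T=x | E={x↦thunk(x, {x↦thunk(x, {x↦thunk((λx. (x x)), ∅)})})} | St=[thunk :: subL(4)]]
step 13: [T=x | E={x↦thunk(x, {x↦thunk((λx. (x x)), ∅)})} | St=[thunk :: subL(4)]]
step 14: [T=x | E={x↦thunk((λx. (x x)), ∅)} | St=[thunk :: subL(4)]]
step 15: [T=(λx. (x x)) | E=∅ | St=[thunk :: subL(4)]]
step 16: [T=(x x) | E={x↦thunk(x, {x↦thunk(x, {x↦thunk(x, {x↦thunk((λx. (x x)), ∅)})})})} | St=[subL(4)]]
→ 16 transitions taken and the configuration is still not final: no result within 16 steps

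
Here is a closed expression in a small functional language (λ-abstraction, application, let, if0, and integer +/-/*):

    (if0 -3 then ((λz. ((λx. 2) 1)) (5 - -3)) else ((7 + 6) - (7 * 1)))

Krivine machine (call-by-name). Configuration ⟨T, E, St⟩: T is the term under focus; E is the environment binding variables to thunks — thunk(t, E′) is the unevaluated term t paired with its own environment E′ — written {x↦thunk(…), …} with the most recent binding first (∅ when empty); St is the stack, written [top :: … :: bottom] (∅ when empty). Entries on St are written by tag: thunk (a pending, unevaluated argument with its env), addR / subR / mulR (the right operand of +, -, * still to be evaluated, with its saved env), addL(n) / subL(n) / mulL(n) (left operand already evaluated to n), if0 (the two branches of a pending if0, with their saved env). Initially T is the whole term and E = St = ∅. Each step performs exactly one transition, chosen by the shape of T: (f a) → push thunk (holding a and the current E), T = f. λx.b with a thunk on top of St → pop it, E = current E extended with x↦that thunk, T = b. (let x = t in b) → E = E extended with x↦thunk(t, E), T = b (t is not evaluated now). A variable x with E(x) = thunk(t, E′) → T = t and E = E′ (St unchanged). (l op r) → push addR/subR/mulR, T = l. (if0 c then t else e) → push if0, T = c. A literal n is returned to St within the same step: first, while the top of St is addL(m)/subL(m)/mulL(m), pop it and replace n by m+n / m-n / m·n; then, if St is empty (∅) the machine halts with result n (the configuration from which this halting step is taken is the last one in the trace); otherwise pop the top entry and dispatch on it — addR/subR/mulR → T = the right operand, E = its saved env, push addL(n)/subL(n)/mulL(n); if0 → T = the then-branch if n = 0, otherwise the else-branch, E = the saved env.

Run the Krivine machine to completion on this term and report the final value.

t=0: ⟨T=(if0 -3 then ((λz. ((λx. 2) 1)) (5 - -3)) else ((7 + 6) - (7 * 1))); E=∅; St=∅⟩
t=1: ⟨T=-3; E=∅; St=[if0]⟩
t=2: ⟨T=((7 + 6) - (7 * 1)); E=∅; St=∅⟩
t=3: ⟨T=(7 + 6); E=∅; St=[subR]⟩
t=4: ⟨T=7; E=∅; St=[addR :: subR]⟩
t=5: ⟨T=6; E=∅; St=[addL(7) :: subR]⟩
t=6: ⟨T=(7 * 1); E=∅; St=[subL(13)]⟩
t=7: ⟨T=7; E=∅; St=[mulR :: subL(13)]⟩
t=8: ⟨T=1; E=∅; St=[mulL(7) :: subL(13)]⟩
→ final value 6

Answer: 6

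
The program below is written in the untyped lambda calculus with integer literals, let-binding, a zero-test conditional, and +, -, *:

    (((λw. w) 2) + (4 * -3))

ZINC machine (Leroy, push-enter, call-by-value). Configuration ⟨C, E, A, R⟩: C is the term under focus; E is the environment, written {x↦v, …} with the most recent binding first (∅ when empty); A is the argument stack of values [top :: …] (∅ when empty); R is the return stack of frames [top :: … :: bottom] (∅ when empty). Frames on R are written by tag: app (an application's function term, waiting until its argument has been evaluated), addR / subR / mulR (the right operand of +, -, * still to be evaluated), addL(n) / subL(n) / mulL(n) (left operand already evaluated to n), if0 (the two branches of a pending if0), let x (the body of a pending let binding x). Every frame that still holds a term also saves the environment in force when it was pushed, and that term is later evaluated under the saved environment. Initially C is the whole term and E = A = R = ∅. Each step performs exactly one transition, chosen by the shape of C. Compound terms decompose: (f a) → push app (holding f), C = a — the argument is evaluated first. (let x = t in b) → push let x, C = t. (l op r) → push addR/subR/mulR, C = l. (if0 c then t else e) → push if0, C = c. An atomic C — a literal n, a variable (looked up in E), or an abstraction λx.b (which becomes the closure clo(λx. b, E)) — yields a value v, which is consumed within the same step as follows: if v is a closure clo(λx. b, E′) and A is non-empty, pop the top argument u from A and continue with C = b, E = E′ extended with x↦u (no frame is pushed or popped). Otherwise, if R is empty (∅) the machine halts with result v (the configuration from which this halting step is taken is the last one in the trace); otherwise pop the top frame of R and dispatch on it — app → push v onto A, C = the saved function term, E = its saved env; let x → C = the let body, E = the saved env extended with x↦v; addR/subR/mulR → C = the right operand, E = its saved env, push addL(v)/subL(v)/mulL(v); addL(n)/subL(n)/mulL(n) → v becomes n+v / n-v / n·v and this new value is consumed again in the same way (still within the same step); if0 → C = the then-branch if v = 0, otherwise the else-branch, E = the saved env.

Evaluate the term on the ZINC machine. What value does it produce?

[0] ⟨C=(((λw. w) 2) + (4 * -3)); E=∅; A=∅; R=∅⟩
[1] ⟨C=((λw. w) 2); E=∅; A=∅; R=[addR]⟩
[2] ⟨C=2; E=∅; A=∅; R=[app :: addR]⟩
[3] ⟨C=(λw. w); E=∅; A=[2]; R=[addR]⟩
[4] ⟨C=w; E={w↦2}; A=∅; R=[addR]⟩
[5] ⟨C=(4 * -3); E=∅; A=∅; R=[addL(2)]⟩
[6] ⟨C=4; E=∅; A=∅; R=[mulR :: addL(2)]⟩
[7] ⟨C=-3; E=∅; A=∅; R=[mulL(4) :: addL(2)]⟩
→ final value -10

Answer: -10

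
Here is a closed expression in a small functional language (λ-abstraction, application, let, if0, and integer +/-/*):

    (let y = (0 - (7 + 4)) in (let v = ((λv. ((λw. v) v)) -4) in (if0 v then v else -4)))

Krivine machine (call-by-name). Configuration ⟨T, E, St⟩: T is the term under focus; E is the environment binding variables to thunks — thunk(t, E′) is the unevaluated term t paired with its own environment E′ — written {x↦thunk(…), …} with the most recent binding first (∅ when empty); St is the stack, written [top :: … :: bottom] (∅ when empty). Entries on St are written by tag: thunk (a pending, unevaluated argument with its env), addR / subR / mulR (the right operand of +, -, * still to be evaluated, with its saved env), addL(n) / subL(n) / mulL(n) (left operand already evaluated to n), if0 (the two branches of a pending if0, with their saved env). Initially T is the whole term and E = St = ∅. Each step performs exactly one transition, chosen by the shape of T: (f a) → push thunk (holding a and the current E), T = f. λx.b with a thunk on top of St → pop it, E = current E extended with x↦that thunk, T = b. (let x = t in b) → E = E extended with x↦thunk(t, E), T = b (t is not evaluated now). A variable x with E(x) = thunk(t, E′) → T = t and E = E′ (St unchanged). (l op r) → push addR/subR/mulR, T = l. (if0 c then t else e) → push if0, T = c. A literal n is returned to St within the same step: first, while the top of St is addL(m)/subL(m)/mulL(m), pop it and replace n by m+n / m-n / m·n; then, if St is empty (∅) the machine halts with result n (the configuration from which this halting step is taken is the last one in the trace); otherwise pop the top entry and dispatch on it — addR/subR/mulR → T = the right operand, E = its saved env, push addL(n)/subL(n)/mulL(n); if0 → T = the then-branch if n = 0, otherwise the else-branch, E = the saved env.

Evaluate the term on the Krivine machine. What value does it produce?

step 0: ⟨T=(let y = (0 - (7 + 4)) in (let v = ((λv. ((λw. v) v)) -4) in (if0 v then v else -4))); E=∅; St=∅⟩
step 1: ⟨T=(let v = ((λv. ((λw. v) v)) -4) in (if0 v then v else -4)); E={y↦thunk((0 - (7 + 4)), ∅)}; St=∅⟩
step 2: ⟨T=(if0 v then v else -4); E={v↦thunk(((λv. ((λw. v) v)) -4), {y↦thunk((0 - (7 + 4)), ∅)}), y↦thunk((0 - (7 + 4)), ∅)}; St=∅⟩
step 3: ⟨T=v; E={v↦thunk(((λv. ((λw. v) v)) -4), {y↦thunk((0 - (7 + 4)), ∅)}), y↦thunk((0 - (7 + 4)), ∅)}; St=[if0]⟩
step 4: ⟨T=((λv. ((λw. v) v)) -4); E={y↦thunk((0 - (7 + 4)), ∅)}; St=[if0]⟩
step 5: ⟨T=(λv. ((λw. v) v)); E={y↦thunk((0 - (7 + 4)), ∅)}; St=[thunk :: if0]⟩
step 6: ⟨T=((λw. v) v); E={v↦thunk(-4, {y↦thunk((0 - (7 + 4)), ∅)}), y↦thunk((0 - (7 + 4)), ∅)}; St=[if0]⟩
step 7: ⟨T=(λw. v); E={v↦thunk(-4, {y↦thunk((0 - (7 + 4)), ∅)}), y↦thunk((0 - (7 + 4)), ∅)}; St=[thunk :: if0]⟩
step 8: ⟨T=v; E={w↦thunk(v, {v↦thunk(-4, {y↦thunk((0 - (7 + 4)), ∅)}), y↦thunk((0 - (7 + 4)), ∅)}), v↦thunk(-4, {y↦thunk((0 - (7 + 4)), ∅)}), y↦thunk((0 - (7 + 4)), ∅)}; St=[if0]⟩
step 9: ⟨T=-4; E={y↦thunk((0 - (7 + 4)), ∅)}; St=[if0]⟩
step 10: ⟨T=-4; E={v↦thunk(((λv. ((λw. v) v)) -4), {y↦thunk((0 - (7 + 4)), ∅)}), y↦thunk((0 - (7 + 4)), ∅)}; St=∅⟩
→ final value -4

Answer: -4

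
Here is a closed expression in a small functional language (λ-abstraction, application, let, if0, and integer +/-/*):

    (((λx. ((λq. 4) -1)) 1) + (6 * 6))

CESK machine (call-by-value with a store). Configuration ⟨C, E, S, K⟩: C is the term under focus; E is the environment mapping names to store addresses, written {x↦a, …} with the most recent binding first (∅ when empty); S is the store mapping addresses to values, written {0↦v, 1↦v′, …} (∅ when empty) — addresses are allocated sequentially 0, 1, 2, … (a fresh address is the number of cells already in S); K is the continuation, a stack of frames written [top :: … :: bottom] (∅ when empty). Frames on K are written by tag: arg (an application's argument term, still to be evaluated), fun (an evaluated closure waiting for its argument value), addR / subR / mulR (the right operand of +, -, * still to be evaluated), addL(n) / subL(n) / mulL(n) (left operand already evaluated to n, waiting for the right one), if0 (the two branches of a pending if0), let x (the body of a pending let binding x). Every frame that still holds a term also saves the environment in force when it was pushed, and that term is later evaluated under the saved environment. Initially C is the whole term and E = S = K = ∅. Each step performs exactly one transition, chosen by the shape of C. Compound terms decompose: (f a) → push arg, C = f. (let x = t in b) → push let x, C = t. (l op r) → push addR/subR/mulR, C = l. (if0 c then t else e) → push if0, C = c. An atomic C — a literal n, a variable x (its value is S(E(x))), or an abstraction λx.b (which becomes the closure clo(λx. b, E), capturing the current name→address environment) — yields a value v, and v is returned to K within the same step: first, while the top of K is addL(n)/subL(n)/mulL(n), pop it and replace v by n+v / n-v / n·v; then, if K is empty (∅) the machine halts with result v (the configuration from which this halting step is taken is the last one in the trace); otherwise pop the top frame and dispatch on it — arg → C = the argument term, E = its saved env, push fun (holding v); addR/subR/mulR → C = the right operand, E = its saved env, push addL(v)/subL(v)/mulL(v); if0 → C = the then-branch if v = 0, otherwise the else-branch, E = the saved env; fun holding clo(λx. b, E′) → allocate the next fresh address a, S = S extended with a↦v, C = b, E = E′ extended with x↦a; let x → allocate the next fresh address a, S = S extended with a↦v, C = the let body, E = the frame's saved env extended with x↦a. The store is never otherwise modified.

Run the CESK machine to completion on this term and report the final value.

Answer: 40

Machine steps:
0. [C=(((λx. ((λq. 4) -1)) 1) + (6 * 6)) | E=∅ | S=∅ | K=∅]
1. [C=((λx. ((λq. 4) -1)) 1) | E=∅ | S=∅ | K=[addR]]
2. [C=(λx. ((λq. 4) -1)) | E=∅ | S=∅ | K=[arg :: addR]]
3. [C=1 | E=∅ | S=∅ | K=[fun :: addR]]
4. [C=((λq. 4) -1) | E={x↦0} | S={0↦1} | K=[addR]]
5. [C=(λq. 4) | E={x↦0} | S={0↦1} | K=[arg :: addR]]
6. [C=-1 | E={x↦0} | S={0↦1} | K=[fun :: addR]]
7. [C=4 | E={q↦1, x↦0} | S={0↦1, 1↦-1} | K=[addR]]
8. [C=(6 * 6) | E=∅ | S={0↦1, 1↦-1} | K=[addL(4)]]
9. [C=6 | E=∅ | S={0↦1, 1↦-1} | K=[mulR :: addL(4)]]
10. [C=6 | E=∅ | S={0↦1, 1↦-1} | K=[mulL(6) :: addL(4)]]
→ final value 40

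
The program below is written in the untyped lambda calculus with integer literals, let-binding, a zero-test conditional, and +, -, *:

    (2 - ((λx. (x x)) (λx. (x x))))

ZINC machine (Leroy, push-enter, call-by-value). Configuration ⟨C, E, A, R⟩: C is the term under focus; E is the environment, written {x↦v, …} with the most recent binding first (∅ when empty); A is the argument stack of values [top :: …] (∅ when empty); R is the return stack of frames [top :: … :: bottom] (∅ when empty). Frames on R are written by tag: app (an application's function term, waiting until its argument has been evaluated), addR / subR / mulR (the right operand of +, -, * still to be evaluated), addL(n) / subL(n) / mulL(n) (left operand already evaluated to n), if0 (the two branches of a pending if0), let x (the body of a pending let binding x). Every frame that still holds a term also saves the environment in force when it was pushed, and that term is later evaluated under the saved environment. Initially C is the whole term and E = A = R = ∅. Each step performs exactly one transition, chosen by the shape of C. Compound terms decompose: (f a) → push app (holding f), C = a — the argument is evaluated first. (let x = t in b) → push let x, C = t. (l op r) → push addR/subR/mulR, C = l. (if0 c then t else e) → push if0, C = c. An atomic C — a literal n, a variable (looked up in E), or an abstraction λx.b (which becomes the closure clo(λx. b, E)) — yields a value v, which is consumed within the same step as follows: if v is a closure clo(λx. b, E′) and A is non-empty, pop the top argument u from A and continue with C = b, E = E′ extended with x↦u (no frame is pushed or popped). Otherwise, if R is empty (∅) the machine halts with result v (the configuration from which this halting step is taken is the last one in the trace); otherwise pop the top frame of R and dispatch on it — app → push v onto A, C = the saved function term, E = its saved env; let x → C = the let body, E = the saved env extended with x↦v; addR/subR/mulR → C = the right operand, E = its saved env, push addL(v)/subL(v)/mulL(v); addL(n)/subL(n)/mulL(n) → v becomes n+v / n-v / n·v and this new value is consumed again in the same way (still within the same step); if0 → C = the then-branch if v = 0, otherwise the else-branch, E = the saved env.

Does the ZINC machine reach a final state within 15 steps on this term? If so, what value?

0. ⟨C=(2 - ((λx. (x x)) (λx. (x x)))); E=∅; A=∅; R=∅⟩
1. ⟨C=2; E=∅; A=∅; R=[subR]⟩
2. ⟨C=((λx. (x x)) (λx. (x x))); E=∅; A=∅; R=[subL(2)]⟩
3. ⟨C=(λx. (x x)); E=∅; A=∅; R=[app :: subL(2)]⟩
4. ⟨C=(λx. (x x)); E=∅; A=[clo(λx. (x x), ∅)]; R=[subL(2)]⟩
5. ⟨C=(x x); E={x↦clo(λx. (x x), ∅)}; A=∅; R=[subL(2)]⟩
6. ⟨C=x; E={x↦clo(λx. (x x), ∅)}; A=∅; R=[app :: subL(2)]⟩
7. ⟨C=x; E={x↦clo(λx. (x x), ∅)}; A=[clo(λx. (x x), ∅)]; R=[subL(2)]⟩
… configuration repeats with period 3 (steps 5–7 recur indefinitely) …

Answer: DIVERGES (no final state within 15 steps)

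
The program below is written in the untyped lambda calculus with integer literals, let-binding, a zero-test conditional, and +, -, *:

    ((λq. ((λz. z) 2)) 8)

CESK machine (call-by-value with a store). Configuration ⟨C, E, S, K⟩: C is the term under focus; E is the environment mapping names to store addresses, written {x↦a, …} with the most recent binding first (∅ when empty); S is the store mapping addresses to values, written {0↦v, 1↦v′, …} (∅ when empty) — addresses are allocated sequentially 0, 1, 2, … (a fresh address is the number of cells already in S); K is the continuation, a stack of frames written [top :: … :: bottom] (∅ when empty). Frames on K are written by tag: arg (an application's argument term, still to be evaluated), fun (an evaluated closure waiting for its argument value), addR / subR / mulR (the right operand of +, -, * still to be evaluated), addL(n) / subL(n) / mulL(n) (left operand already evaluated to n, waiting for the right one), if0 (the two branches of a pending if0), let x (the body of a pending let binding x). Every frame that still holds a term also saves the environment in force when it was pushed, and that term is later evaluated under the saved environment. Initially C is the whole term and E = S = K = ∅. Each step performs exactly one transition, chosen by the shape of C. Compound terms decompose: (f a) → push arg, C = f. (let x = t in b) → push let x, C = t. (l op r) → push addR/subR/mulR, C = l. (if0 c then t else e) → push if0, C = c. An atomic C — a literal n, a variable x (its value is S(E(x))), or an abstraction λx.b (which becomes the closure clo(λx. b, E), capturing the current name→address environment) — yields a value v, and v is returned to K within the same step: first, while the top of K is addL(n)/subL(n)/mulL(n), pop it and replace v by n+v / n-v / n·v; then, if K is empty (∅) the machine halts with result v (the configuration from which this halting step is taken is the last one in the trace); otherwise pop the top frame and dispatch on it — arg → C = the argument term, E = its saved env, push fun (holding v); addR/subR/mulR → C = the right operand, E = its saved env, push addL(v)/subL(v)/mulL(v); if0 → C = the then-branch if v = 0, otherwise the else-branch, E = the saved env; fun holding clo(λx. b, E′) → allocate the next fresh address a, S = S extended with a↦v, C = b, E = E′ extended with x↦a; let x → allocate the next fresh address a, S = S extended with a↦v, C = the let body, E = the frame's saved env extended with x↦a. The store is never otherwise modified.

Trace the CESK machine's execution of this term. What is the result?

[0] <C=((λq. ((λz. z) 2)) 8), E=∅, S=∅, K=∅>
[1] <C=(λq. ((λz. z) 2)), E=∅, S=∅, K=[arg]>
[2] <C=8, E=∅, S=∅, K=[fun]>
[3] <C=((λz. z) 2), E={q↦0}, S={0↦8}, K=∅>
[4] <C=(λz. z), E={q↦0}, S={0↦8}, K=[arg]>
[5] <C=2, E={q↦0}, S={0↦8}, K=[fun]>
[6] <C=z, E={z↦1, q↦0}, S={0↦8, 1↦2}, K=∅>
→ final value 2

Answer: 2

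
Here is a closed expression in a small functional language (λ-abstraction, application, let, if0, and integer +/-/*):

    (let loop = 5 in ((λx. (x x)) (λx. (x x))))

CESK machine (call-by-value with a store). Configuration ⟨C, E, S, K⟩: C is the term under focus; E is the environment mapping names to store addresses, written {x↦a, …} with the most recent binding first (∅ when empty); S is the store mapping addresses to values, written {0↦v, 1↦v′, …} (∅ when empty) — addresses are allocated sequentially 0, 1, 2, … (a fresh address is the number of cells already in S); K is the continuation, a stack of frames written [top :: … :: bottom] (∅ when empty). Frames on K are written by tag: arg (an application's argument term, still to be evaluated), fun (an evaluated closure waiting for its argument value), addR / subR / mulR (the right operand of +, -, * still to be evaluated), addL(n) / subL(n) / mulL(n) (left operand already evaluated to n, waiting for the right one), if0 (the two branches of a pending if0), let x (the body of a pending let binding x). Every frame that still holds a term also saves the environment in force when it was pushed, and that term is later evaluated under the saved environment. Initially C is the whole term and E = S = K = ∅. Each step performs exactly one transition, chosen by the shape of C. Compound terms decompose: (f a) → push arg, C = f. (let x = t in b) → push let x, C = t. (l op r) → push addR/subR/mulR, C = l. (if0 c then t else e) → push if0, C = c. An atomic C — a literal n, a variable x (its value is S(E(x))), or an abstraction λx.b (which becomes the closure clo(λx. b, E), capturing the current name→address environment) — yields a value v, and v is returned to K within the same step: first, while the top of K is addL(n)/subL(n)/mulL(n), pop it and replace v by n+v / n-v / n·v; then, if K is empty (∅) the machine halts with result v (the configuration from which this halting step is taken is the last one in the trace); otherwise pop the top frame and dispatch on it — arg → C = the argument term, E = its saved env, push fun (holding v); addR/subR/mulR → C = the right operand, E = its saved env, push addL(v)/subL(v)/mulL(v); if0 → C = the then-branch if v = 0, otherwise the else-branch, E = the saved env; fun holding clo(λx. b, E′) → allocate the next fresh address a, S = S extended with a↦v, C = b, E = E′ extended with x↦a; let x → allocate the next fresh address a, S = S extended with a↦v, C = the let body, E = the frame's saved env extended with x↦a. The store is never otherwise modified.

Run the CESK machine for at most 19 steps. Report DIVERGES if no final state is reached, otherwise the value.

step 0: [C=(let loop = 5 in ((λx. (x x)) (λx. (x x)))) | E=∅ | S=∅ | K=∅]
step 1: [C=5 | E=∅ | S=∅ | K=[let loop]]
step 2: [C=((λx. (x x)) (λx. (x x))) | E={loop↦0} | S={0↦5} | K=∅]
step 3: [C=(λx. (x x)) | E={loop↦0} | S={0↦5} | K=[arg]]
step 4: [C=(λx. (x x)) | E={loop↦0} | S={0↦5} | K=[fun]]
step 5: [C=(x x) | E={x↦1, loop↦0} | S={0↦5, 1↦clo(λx. (x x), {loop↦0})} | K=∅]
step 6: [C=x | E={x↦1, loop↦0} | S={0↦5, 1↦clo(λx. (x x), {loop↦0})} | K=[arg]]
step 7: [C=x | E={x↦1, loop↦0} | S={0↦5, 1↦clo(λx. (x x), {loop↦0})} | K=[fun]]
step 8: [C=(x x) | E={x↦2, loop↦0} | S={0↦5, 1↦clo(λx. (x x), {loop↦0}), 2↦clo(λx. (x x), {loop↦0})} | K=∅]
step 9: [C=x | E={x↦2, loop↦0} | S={0↦5, 1↦clo(λx. (x x), {loop↦0}), 2↦clo(λx. (x x), {loop↦0})} | K=[arg]]
step 10: [C=x | E={x↦2, loop↦0} | S={0↦5, 1↦clo(λx. (x x), {loop↦0}), 2↦clo(λx. (x x), {loop↦0})} | K=[fun]]
step 11: [C=(x x) | E={x↦3, loop↦0} | S={0↦5, 1↦clo(λx. (x x), {loop↦0}), 2↦clo(λx. (x x), {loop↦0}), 3↦clo(λx. (x x), {loop↦0})} | K=∅]
step 12: [C=x | E={x↦3, loop↦0} | S={0↦5, 1↦clo(λx. (x x), {loop↦0}), 2↦clo(λx. (x x), {loop↦0}), 3↦clo(λx. (x x), {loop↦0})} | K=[arg]]
step 13: [C=x | E={x↦3, loop↦0} | S={0↦5, 1↦clo(λx. (x x), {loop↦0}), 2↦clo(λx. (x x), {loop↦0}), 3↦clo(λx. (x x), {loop↦0})} | K=[fun]]
step 14: [C=(x x) | E={x↦4, loop↦0} | S={0↦5, 1↦clo(λx. (x x), {loop↦0}), 2↦clo(λx. (x x), {loop↦0}), 3↦clo(λx. (x x), {loop↦0}), 4↦clo(λx. (x x), {loop↦0})} | K=∅]
step 15: [C=x | E={x↦4, loop↦0} | S={0↦5, 1↦clo(λx. (x x), {loop↦0}), 2↦clo(λx. (x x), {loop↦0}), 3↦clo(λx. (x x), {loop↦0}), 4↦clo(λx. (x x), {loop↦0})} | K=[arg]]
step 16: [C=x | E={x↦4, loop↦0} | S={0↦5, 1↦clo(λx. (x x), {loop↦0}), 2↦clo(λx. (x x), {loop↦0}), 3↦clo(λx. (x x), {loop↦0}), 4↦clo(λx. (x x), {loop↦0})} | K=[fun]]
step 17: [C=(x x) | E={x↦5, loop↦0} | S={0↦5, 1↦clo(λx. (x x), {loop↦0}), 2↦clo(λx. (x x), {loop↦0}), 3↦clo(λx. (x x), {loop↦0}), 4↦clo(λx. (x x), {loop↦0}), 5↦clo(λx. (x x), {loop↦0})} | K=∅]
step 18: [C=x | E={x↦5, loop↦0} | S={0↦5, 1↦clo(λx. (x x), {loop↦0}), 2↦clo(λx. (x x), {loop↦0}), 3↦clo(λx. (x x), {loop↦0}), 4↦clo(λx. (x x), {loop↦0}), 5↦clo(λx. (x x), {loop↦0})} | K=[arg]]
step 19: [C=x | E={x↦5, loop↦0} | S={0↦5, 1↦clo(λx. (x x), {loop↦0}), 2↦clo(λx. (x x), {loop↦0}), 3↦clo(λx. (x x), {loop↦0}), 4↦clo(λx. (x x), {loop↦0}), 5↦clo(λx. (x x), {loop↦0})} | K=[fun]]
→ 19 transitions taken and the configuration is still not final: no result within 19 steps

Answer: DIVERGES (no final state within 19 steps)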